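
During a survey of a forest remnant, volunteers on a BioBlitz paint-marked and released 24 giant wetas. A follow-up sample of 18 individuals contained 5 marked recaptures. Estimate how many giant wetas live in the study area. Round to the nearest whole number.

N ≈ 86

Lincoln-Petersen assumes M/N = R/C, so N = M·C / R.
N = (24 × 18) / 5 = 432 / 5 ≈ 86.4 → 86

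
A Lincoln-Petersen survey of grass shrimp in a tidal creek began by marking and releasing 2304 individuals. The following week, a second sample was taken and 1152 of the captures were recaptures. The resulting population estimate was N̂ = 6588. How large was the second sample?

From N = M·C/R: C = N·R / M = 6588·1152 / 2304 = 7589376 / 2304 = 3294.

C = 3294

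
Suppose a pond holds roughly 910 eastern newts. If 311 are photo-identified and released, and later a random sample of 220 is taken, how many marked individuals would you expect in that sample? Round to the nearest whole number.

expected recaptures ≈ 75

The marked fraction of the population is 311/910, so in a sample of 220 expect C·(M/N) marked.
E[R] = 311 × 220 / 910 = 68420 / 910 ≈ 75.2 → 75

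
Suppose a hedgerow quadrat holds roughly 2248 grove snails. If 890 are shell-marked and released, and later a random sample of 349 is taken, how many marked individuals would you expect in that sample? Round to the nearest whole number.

Expected recaptures E[R] = M·C / N.
E[R] = 890 × 349 / 2248 = 310610 / 2248 ≈ 138.2 → 138

expected recaptures ≈ 138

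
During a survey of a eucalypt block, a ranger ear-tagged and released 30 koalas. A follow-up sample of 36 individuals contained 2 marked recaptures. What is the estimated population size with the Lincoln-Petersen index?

N = 540

The marked fraction in the recapture sample should equal the marked fraction in the population: 2/36 = 30/N.
N = (30 × 36) / 2 = 1080 / 2 = 540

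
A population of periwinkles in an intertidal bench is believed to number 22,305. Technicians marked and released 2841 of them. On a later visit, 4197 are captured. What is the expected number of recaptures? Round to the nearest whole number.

expected recaptures ≈ 535

The marked fraction of the population is 2841/22305, so in a sample of 4197 expect C·(M/N) marked.
E[R] = 2841 × 4197 / 22305 = 11923677 / 22305 ≈ 534.6 → 535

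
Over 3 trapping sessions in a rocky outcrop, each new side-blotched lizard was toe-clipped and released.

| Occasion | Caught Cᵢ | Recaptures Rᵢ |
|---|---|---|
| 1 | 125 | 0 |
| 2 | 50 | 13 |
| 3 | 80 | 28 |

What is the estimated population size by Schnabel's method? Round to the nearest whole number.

N ≈ 469

Marked at large before each occasion: Mᵢ = Σⱼ<ᵢ (Cⱼ − Rⱼ) → M1=0, M2=125, M3=162
Σ MᵢCᵢ = 0·125 + 125·50 + 162·80 = 0 + 6250 + 12960 = 19210
Σ Rᵢ = 0 + 13 + 28 = 41
N̂ = 19210 / 41 ≈ 468.5 → 469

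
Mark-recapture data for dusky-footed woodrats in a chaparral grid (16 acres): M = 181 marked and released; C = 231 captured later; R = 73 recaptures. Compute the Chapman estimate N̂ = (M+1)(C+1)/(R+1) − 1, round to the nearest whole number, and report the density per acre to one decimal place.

density ≈ 35.6 dusky-footed woodrats per acre

N̂ = 182·232/74 − 1 = 42224/74 − 1 ≈ 569.6 → 570
Density = N̂ / area = 570 / 16 ≈ 35.62 → 35.6 per acre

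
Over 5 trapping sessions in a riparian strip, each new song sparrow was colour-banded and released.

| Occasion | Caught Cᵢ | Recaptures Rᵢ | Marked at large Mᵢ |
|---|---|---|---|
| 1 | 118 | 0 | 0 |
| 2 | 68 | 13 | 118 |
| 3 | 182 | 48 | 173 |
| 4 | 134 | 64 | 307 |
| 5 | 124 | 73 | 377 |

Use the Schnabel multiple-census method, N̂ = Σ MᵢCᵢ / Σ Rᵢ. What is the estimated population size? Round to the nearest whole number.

N ≈ 643

Σ MᵢCᵢ = 0·118 + 118·68 + 173·182 + 307·134 + 377·124 = 0 + 8024 + 31486 + 41138 + 46748 = 127396
Σ Rᵢ = 0 + 13 + 48 + 64 + 73 = 198
N̂ = 127396 / 198 ≈ 643.4 → 643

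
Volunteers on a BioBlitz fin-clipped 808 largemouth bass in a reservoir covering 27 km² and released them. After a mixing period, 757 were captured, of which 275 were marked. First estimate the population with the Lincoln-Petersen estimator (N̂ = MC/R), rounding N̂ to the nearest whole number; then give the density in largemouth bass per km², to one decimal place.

density ≈ 82.4 largemouth bass per km²

N̂ = 808·757/275 = 611656/275 ≈ 2224.2 → 2224
Density = N̂ / area = 2224 / 27 ≈ 82.37 → 82.4 per km²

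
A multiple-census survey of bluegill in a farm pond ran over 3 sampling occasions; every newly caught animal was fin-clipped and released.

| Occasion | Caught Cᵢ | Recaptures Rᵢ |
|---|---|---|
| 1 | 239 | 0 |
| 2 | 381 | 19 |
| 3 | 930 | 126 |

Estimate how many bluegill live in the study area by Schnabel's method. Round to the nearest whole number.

N ≈ 4483

Marked at large before each occasion: Mᵢ = Σⱼ<ᵢ (Cⱼ − Rⱼ) → M1=0, M2=239, M3=601
Σ MᵢCᵢ = 0·239 + 239·381 + 601·930 = 0 + 91059 + 558930 = 649989
Σ Rᵢ = 0 + 19 + 126 = 145
N̂ = 649989 / 145 ≈ 4482.7 → 4483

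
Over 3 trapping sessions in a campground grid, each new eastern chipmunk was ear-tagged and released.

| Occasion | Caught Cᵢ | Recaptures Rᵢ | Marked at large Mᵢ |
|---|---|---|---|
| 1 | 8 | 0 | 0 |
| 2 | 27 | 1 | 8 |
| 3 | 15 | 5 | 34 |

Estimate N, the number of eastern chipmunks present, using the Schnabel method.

N = 121

Σ MᵢCᵢ = 0·8 + 8·27 + 34·15 = 0 + 216 + 510 = 726
Σ Rᵢ = 0 + 1 + 5 = 6
N̂ = 726 / 6 = 121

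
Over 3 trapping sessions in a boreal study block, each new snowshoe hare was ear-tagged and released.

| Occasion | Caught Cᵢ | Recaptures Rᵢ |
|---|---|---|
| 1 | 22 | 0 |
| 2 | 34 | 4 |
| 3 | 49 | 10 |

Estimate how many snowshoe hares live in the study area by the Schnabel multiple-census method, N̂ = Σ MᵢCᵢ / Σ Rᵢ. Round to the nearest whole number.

Marked at large before each occasion: Mᵢ = Σⱼ<ᵢ (Cⱼ − Rⱼ) → M1=0, M2=22, M3=52
Σ MᵢCᵢ = 0·22 + 22·34 + 52·49 = 0 + 748 + 2548 = 3296
Σ Rᵢ = 0 + 4 + 10 = 14
N̂ = 3296 / 14 ≈ 235.4 → 235

N ≈ 235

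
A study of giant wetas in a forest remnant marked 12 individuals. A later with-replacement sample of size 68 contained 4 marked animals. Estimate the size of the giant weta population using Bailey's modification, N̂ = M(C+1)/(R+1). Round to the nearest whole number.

N ≈ 166

N̂ = 12·(68+1)/(4+1) = 12·69/5 = 828/5 ≈ 165.6 → 166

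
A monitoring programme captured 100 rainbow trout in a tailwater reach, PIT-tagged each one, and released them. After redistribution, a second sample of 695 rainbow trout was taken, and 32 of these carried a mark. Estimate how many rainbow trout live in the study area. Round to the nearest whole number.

N ≈ 2172

N = (100 × 695) / 32 = 69500 / 32 ≈ 2171.9 → 2172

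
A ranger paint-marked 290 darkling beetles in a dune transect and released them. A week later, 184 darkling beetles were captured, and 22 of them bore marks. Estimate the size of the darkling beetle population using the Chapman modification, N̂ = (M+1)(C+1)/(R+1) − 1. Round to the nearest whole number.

N ≈ 2340

N̂ = (290+1)(184+1)/(22+1) − 1 = 291·185/23 − 1
= 53835/23 − 1 ≈ 2340.7 − 1 ≈ 2339.7 → 2340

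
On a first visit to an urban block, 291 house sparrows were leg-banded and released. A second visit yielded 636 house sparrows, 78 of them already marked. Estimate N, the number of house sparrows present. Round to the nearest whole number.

Lincoln-Petersen assumes M/N = R/C, so N = M·C / R.
N = (291 × 636) / 78 = 185076 / 78 ≈ 2372.8 → 2373

N ≈ 2373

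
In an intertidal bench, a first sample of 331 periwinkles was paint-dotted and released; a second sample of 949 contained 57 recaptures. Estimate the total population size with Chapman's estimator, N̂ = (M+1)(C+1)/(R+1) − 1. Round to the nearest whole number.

N ≈ 5437

N̂ = (331+1)(949+1)/(57+1) − 1 = 332·950/58 − 1
= 315400/58 − 1 ≈ 5437.9 − 1 ≈ 5436.9 → 5437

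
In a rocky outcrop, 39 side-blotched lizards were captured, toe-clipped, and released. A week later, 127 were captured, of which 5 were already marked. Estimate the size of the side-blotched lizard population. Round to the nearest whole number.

N ≈ 991

Lincoln-Petersen assumes M/N = R/C, so N = M·C / R.
N = (39 × 127) / 5 = 4953 / 5 ≈ 990.6 → 991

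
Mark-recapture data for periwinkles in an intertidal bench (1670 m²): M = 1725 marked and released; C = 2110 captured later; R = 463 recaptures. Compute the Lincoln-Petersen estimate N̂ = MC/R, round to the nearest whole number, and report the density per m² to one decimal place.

N̂ = 1725·2110/463 = 3639750/463 ≈ 7861.2 → 7861
Density = N̂ / area = 7861 / 1670 ≈ 4.71 → 4.7 per m²

density ≈ 4.7 periwinkles per m²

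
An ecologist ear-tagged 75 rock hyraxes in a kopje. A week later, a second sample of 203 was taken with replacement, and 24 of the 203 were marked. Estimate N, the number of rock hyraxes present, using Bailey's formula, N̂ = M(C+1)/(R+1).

N̂ = 75·(203+1)/(24+1) = 75·204/25 = 15300/25 = 612

N = 612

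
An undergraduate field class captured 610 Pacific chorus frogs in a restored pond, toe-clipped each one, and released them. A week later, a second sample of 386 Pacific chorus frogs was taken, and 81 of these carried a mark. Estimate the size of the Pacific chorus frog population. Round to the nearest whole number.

N ≈ 2907

N = (610 × 386) / 81 = 235460 / 81 ≈ 2906.9 → 2907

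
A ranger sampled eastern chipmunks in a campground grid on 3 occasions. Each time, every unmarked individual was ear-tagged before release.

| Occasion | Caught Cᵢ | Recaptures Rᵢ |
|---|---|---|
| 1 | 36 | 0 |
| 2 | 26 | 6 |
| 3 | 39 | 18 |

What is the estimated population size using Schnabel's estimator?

N = 130

Marked at large before each occasion: Mᵢ = Σⱼ<ᵢ (Cⱼ − Rⱼ) → M1=0, M2=36, M3=56
Σ MᵢCᵢ = 0·36 + 36·26 + 56·39 = 0 + 936 + 2184 = 3120
Σ Rᵢ = 0 + 6 + 18 = 24
N̂ = 3120 / 24 = 130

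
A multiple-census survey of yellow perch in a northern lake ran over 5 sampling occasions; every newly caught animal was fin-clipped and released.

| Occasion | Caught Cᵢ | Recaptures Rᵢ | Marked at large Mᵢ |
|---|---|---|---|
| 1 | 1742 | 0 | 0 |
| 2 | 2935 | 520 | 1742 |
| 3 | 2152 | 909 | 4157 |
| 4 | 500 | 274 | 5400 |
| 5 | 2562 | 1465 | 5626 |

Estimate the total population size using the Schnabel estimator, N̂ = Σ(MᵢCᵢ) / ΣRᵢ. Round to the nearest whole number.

N ≈ 9840

Σ MᵢCᵢ = 0·1742 + 1742·2935 + 4157·2152 + 5400·500 + 5626·2562 = 0 + 5112770 + 8945864 + 2700000 + 14413812 = 31172446
Σ Rᵢ = 0 + 520 + 909 + 274 + 1465 = 3168
N̂ = 31172446 / 3168 ≈ 9839.8 → 9840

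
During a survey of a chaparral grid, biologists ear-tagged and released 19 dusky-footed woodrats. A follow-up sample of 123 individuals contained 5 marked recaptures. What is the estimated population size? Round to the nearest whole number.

If marked individuals mix randomly, R/C ≈ M/N, giving N ≈ M·C/R.
N = (19 × 123) / 5 = 2337 / 5 ≈ 467.4 → 467

N ≈ 467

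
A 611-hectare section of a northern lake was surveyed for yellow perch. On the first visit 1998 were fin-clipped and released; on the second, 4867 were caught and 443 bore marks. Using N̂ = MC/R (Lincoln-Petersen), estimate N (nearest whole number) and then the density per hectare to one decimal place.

N̂ = 1998·4867/443 = 9724266/443 ≈ 21950.9 → 21951
Density = N̂ / area = 21951 / 611 ≈ 35.93 → 35.9 per hectare

density ≈ 35.9 yellow perch per hectare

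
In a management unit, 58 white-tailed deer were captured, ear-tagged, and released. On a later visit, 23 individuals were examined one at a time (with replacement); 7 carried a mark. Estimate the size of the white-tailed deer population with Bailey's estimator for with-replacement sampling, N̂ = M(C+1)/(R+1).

N̂ = 58·(23+1)/(7+1) = 58·24/8 = 1392/8 = 174

N = 174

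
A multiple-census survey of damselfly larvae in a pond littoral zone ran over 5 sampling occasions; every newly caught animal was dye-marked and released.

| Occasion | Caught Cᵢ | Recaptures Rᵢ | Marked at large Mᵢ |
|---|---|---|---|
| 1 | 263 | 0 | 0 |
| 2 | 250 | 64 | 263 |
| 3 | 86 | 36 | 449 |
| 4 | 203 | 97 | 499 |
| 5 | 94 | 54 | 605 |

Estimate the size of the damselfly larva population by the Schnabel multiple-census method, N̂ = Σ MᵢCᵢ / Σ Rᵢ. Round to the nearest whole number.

Σ MᵢCᵢ = 0·263 + 263·250 + 449·86 + 499·203 + 605·94 = 0 + 65750 + 38614 + 101297 + 56870 = 262531
Σ Rᵢ = 0 + 64 + 36 + 97 + 54 = 251
N̂ = 262531 / 251 ≈ 1045.9 → 1046

N ≈ 1046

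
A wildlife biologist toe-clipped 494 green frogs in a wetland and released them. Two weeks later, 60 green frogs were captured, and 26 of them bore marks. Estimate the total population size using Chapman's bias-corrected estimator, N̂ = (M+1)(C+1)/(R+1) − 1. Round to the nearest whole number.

N̂ = (494+1)(60+1)/(26+1) − 1 = 495·61/27 − 1
= 30195/27 − 1 ≈ 1118.3 − 1 ≈ 1117.3 → 1117

N ≈ 1117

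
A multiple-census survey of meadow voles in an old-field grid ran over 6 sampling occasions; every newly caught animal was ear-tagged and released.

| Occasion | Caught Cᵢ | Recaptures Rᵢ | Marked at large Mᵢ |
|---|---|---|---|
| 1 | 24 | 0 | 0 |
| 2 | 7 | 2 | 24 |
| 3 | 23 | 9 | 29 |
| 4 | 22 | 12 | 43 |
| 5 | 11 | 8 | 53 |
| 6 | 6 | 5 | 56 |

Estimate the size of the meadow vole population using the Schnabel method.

Σ MᵢCᵢ = 0·24 + 24·7 + 29·23 + 43·22 + 53·11 + 56·6 = 0 + 168 + 667 + 946 + 583 + 336 = 2700
Σ Rᵢ = 0 + 2 + 9 + 12 + 8 + 5 = 36
N̂ = 2700 / 36 = 75

N = 75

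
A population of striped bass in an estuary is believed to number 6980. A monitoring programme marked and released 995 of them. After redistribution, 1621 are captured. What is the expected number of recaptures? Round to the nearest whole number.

expected recaptures ≈ 231

The marked fraction of the population is 995/6980, so in a sample of 1621 expect C·(M/N) marked.
E[R] = 995 × 1621 / 6980 = 1612895 / 6980 ≈ 231.1 → 231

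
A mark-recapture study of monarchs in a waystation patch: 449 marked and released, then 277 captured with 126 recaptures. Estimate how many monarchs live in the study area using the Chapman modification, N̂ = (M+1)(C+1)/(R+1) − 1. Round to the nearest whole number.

N ≈ 984

N̂ = (449+1)(277+1)/(126+1) − 1 = 450·278/127 − 1
= 125100/127 − 1 ≈ 985.0 − 1 ≈ 984.0 → 984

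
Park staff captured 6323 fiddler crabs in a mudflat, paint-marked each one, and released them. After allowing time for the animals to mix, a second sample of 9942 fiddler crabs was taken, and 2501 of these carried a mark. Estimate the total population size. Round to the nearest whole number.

The marked fraction in the recapture sample should equal the marked fraction in the population: 2501/9942 = 6323/N.
N = (6323 × 9942) / 2501 = 62863266 / 2501 ≈ 25135.3 → 25135

N ≈ 25,135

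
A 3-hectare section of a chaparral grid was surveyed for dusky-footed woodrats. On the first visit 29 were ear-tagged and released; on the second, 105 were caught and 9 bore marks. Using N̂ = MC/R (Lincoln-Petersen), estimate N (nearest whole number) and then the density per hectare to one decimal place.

N̂ = 29·105/9 = 3045/9 ≈ 338.3 → 338
Density = N̂ / area = 338 / 3 ≈ 112.67 → 112.7 per hectare

density ≈ 112.7 dusky-footed woodrats per hectare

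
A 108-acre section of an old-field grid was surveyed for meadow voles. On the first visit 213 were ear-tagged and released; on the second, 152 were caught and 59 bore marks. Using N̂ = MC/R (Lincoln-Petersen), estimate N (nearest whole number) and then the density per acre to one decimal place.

N̂ = 213·152/59 = 32376/59 ≈ 548.7 → 549
Density = N̂ / area = 549 / 108 ≈ 5.08 → 5.1 per acre

density ≈ 5.1 meadow voles per acre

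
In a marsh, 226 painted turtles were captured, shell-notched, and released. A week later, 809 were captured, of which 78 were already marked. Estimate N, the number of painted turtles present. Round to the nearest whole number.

N ≈ 2344

N = (226 × 809) / 78 = 182834 / 78 ≈ 2344.0 → 2344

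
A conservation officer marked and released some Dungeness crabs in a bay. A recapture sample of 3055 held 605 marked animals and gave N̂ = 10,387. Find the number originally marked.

From N = M·C/R: M = N·R / C = 10387·605 / 3055 = 6284135 / 3055 = 2057.

M = 2057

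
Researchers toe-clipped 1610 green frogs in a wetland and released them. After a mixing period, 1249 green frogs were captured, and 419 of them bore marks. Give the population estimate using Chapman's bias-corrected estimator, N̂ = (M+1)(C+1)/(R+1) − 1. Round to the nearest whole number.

N̂ = (1610+1)(1249+1)/(419+1) − 1 = 1611·1250/420 − 1
= 2013750/420 − 1 ≈ 4794.6 − 1 ≈ 4793.6 → 4794

N ≈ 4794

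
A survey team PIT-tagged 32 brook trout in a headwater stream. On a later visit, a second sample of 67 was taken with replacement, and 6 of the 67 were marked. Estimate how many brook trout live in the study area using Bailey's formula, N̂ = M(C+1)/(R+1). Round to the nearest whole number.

N ≈ 311

N̂ = 32·(67+1)/(6+1) = 32·68/7 = 2176/7 ≈ 310.9 → 311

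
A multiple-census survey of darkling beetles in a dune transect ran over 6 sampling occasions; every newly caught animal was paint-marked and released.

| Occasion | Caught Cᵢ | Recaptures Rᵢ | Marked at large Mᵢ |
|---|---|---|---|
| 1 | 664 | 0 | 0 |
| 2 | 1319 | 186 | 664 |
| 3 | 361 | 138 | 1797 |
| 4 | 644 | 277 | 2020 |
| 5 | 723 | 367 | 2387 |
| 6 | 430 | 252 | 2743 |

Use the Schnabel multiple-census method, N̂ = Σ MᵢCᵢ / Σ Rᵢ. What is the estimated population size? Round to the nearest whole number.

Σ MᵢCᵢ = 0·664 + 664·1319 + 1797·361 + 2020·644 + 2387·723 + 2743·430 = 0 + 875816 + 648717 + 1300880 + 1725801 + 1179490 = 5730704
Σ Rᵢ = 0 + 186 + 138 + 277 + 367 + 252 = 1220
N̂ = 5730704 / 1220 ≈ 4697.3 → 4697

N ≈ 4697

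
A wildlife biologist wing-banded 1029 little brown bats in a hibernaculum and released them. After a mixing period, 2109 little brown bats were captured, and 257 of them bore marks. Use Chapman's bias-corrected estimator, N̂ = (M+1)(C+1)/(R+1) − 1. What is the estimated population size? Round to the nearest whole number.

N̂ = (1029+1)(2109+1)/(257+1) − 1 = 1030·2110/258 − 1
= 2173300/258 − 1 ≈ 8423.6 − 1 ≈ 8422.6 → 8423

N ≈ 8423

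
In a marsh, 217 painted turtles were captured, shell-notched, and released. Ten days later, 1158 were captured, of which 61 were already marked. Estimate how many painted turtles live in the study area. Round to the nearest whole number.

N = (217 × 1158) / 61 = 251286 / 61 ≈ 4119.4 → 4119

N ≈ 4119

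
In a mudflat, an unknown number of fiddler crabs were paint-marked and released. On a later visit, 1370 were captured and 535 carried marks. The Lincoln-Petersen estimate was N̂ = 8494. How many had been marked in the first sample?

From N = M·C/R: M = N·R / C = 8494·535 / 1370 = 4544290 / 1370 = 3317.

M = 3317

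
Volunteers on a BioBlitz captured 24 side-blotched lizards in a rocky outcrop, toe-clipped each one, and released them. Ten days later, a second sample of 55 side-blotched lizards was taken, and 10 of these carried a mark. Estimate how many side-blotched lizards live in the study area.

N = (24 × 55) / 10 = 1320 / 10 = 132

N = 132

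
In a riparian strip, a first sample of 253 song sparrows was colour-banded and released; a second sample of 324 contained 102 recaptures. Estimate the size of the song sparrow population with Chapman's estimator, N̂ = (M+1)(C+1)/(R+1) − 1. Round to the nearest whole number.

N̂ = (253+1)(324+1)/(102+1) − 1 = 254·325/103 − 1
= 82550/103 − 1 ≈ 801.46 − 1 ≈ 800.46 → 800

N ≈ 800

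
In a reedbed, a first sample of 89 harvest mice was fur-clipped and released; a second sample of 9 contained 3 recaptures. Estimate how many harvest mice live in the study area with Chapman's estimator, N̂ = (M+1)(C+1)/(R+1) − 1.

N̂ = (89+1)(9+1)/(3+1) − 1 = 90·10/4 − 1
= 900/4 − 1 = 225 − 1 = 224

N = 224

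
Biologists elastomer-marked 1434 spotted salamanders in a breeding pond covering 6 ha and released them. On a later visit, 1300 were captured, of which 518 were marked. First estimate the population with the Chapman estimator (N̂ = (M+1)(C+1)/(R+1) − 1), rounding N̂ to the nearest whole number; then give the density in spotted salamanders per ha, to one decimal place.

N̂ = 1435·1301/519 − 1 = 1866935/519 − 1 ≈ 3596.2 → 3596
Density = N̂ / area = 3596 / 6 ≈ 599.33 → 599.3 per ha

density ≈ 599.3 spotted salamanders per ha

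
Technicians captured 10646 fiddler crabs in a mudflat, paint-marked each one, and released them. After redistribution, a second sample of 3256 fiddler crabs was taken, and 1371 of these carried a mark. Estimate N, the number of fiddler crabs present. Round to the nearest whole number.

N ≈ 25,283

N = (10646 × 3256) / 1371 = 34663376 / 1371 ≈ 25283.3 → 25283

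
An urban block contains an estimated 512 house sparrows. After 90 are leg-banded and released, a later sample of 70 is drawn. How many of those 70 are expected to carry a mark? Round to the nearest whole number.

The marked fraction of the population is 90/512, so in a sample of 70 expect C·(M/N) marked.
E[R] = 90 × 70 / 512 = 6300 / 512 ≈ 12.3 → 12

expected recaptures ≈ 12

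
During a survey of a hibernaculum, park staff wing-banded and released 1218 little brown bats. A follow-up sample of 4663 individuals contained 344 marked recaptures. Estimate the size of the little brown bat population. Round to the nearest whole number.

N = (1218 × 4663) / 344 = 5679534 / 344 ≈ 16510.3 → 16510

N ≈ 16,510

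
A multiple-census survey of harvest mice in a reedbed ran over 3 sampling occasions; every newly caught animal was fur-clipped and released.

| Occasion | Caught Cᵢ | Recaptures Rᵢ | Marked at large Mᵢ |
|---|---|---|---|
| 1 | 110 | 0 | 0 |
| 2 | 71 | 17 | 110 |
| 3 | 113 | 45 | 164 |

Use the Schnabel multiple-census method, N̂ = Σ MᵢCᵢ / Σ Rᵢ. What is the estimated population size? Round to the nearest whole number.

N ≈ 425

Σ MᵢCᵢ = 0·110 + 110·71 + 164·113 = 0 + 7810 + 18532 = 26342
Σ Rᵢ = 0 + 17 + 45 = 62
N̂ = 26342 / 62 ≈ 424.9 → 425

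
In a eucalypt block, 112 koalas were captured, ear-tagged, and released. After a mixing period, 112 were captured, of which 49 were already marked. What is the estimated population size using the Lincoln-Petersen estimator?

Lincoln-Petersen assumes M/N = R/C, so N = M·C / R.
N = (112 × 112) / 49 = 12544 / 49 = 256

N = 256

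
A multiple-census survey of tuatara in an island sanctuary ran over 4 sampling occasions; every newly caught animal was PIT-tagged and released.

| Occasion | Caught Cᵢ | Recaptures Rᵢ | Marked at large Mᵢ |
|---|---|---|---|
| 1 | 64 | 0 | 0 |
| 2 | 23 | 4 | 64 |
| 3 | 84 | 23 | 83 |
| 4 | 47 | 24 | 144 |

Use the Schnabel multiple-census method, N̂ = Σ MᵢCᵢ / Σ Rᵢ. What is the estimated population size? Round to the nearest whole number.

N ≈ 298

Σ MᵢCᵢ = 0·64 + 64·23 + 83·84 + 144·47 = 0 + 1472 + 6972 + 6768 = 15212
Σ Rᵢ = 0 + 4 + 23 + 24 = 51
N̂ = 15212 / 51 ≈ 298.3 → 298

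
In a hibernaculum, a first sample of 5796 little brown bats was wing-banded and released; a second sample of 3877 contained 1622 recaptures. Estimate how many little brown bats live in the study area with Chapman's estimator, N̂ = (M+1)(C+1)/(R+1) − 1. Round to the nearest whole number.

N̂ = (5796+1)(3877+1)/(1622+1) − 1 = 5797·3878/1623 − 1
= 22480766/1623 − 1 ≈ 13851.4 − 1 ≈ 13850.4 → 13850

N ≈ 13,850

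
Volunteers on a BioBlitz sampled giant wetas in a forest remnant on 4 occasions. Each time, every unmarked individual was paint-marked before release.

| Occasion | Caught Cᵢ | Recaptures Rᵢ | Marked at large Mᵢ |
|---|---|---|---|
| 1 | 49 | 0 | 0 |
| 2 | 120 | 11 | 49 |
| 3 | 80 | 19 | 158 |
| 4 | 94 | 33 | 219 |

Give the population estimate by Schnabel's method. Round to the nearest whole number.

N ≈ 621

Σ MᵢCᵢ = 0·49 + 49·120 + 158·80 + 219·94 = 0 + 5880 + 12640 + 20586 = 39106
Σ Rᵢ = 0 + 11 + 19 + 33 = 63
N̂ = 39106 / 63 ≈ 620.7 → 621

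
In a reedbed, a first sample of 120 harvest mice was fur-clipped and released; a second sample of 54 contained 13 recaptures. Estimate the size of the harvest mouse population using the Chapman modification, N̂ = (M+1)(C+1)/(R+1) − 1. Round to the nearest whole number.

N̂ = (120+1)(54+1)/(13+1) − 1 = 121·55/14 − 1
= 6655/14 − 1 ≈ 475.4 − 1 ≈ 474.4 → 474

N ≈ 474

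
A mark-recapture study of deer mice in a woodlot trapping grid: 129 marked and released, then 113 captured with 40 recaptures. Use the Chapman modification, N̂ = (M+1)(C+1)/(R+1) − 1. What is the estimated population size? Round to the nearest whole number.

N ≈ 360

N̂ = (129+1)(113+1)/(40+1) − 1 = 130·114/41 − 1
= 14820/41 − 1 ≈ 361.46 − 1 ≈ 360.46 → 360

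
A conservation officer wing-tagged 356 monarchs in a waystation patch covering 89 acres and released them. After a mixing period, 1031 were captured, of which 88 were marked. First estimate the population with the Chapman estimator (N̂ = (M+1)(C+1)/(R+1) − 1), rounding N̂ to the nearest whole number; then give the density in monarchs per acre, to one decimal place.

density ≈ 46.5 monarchs per acre

N̂ = 357·1032/89 − 1 = 368424/89 − 1 ≈ 4138.6 → 4139
Density = N̂ / area = 4139 / 89 ≈ 46.51 → 46.5 per acre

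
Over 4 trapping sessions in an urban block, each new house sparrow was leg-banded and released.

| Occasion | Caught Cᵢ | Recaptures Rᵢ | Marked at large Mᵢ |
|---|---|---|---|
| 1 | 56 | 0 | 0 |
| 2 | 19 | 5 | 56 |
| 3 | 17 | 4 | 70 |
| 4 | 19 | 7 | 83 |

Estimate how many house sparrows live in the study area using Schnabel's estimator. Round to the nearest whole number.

N ≈ 239

Σ MᵢCᵢ = 0·56 + 56·19 + 70·17 + 83·19 = 0 + 1064 + 1190 + 1577 = 3831
Σ Rᵢ = 0 + 5 + 4 + 7 = 16
N̂ = 3831 / 16 ≈ 239.4 → 239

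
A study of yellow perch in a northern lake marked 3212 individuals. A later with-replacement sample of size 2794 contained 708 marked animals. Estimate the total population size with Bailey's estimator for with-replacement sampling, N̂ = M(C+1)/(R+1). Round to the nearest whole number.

N ≈ 12,662

N̂ = 3212·(2794+1)/(708+1) = 3212·2795/709 = 8977540/709 ≈ 12662.3 → 12662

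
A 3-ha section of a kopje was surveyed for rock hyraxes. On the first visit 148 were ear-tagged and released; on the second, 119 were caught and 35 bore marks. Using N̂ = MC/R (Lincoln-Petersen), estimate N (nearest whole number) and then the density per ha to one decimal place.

N̂ = 148·119/35 = 17612/35 ≈ 503.2 → 503
Density = N̂ / area = 503 / 3 ≈ 167.67 → 167.7 per ha

density ≈ 167.7 rock hyraxes per ha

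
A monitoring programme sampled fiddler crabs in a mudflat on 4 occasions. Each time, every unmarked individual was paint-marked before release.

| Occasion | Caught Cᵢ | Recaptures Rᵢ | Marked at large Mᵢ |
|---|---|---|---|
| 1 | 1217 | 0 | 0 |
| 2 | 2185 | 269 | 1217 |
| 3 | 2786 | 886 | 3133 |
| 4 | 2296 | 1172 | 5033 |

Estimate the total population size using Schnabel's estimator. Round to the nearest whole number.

N ≈ 9860

Σ MᵢCᵢ = 0·1217 + 1217·2185 + 3133·2786 + 5033·2296 = 0 + 2659145 + 8728538 + 11555768 = 22943451
Σ Rᵢ = 0 + 269 + 886 + 1172 = 2327
N̂ = 22943451 / 2327 ≈ 9859.7 → 9860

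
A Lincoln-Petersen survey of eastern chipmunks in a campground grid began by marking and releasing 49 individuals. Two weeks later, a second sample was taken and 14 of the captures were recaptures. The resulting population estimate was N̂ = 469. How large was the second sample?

C = 134

From N = M·C/R: C = N·R / M = 469·14 / 49 = 6566 / 49 = 134.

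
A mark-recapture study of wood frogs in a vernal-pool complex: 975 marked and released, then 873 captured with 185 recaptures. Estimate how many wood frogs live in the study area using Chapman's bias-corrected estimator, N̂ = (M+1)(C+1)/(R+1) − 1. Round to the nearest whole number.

N̂ = (975+1)(873+1)/(185+1) − 1 = 976·874/186 − 1
= 853024/186 − 1 ≈ 4586.2 − 1 ≈ 4585.2 → 4585

N ≈ 4585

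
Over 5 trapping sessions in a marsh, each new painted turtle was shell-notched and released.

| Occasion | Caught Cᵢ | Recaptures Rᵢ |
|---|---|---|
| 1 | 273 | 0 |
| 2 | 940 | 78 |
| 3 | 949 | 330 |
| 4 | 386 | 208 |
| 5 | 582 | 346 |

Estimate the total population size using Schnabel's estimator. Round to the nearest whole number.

N ≈ 3259

Marked at large before each occasion: Mᵢ = Σⱼ<ᵢ (Cⱼ − Rⱼ) → M1=0, M2=273, M3=1135, M4=1754, M5=1932
Σ MᵢCᵢ = 0·273 + 273·940 + 1135·949 + 1754·386 + 1932·582 = 0 + 256620 + 1077115 + 677044 + 1124424 = 3135203
Σ Rᵢ = 0 + 78 + 330 + 208 + 346 = 962
N̂ = 3135203 / 962 ≈ 3259.0 → 3259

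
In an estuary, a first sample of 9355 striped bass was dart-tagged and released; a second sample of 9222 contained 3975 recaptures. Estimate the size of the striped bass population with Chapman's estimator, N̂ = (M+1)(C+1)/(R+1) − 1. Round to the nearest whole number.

N̂ = (9355+1)(9222+1)/(3975+1) − 1 = 9356·9223/3976 − 1
= 86290388/3976 − 1 ≈ 21702.8 − 1 ≈ 21701.8 → 21702

N ≈ 21,702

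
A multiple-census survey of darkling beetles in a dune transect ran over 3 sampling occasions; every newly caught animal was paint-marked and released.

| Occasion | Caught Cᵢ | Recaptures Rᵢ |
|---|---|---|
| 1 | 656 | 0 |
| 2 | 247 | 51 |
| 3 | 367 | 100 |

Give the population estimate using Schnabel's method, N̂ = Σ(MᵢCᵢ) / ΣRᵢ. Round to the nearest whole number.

N ≈ 3144

Marked at large before each occasion: Mᵢ = Σⱼ<ᵢ (Cⱼ − Rⱼ) → M1=0, M2=656, M3=852
Σ MᵢCᵢ = 0·656 + 656·247 + 852·367 = 0 + 162032 + 312684 = 474716
Σ Rᵢ = 0 + 51 + 100 = 151
N̂ = 474716 / 151 ≈ 3143.8 → 3144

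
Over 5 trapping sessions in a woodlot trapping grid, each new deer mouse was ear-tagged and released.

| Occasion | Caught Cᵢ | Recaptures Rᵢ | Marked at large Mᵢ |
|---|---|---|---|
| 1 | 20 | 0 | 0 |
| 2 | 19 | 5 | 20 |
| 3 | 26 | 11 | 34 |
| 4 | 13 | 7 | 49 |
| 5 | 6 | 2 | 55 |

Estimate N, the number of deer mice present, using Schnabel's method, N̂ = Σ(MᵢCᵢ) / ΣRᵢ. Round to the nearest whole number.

Σ MᵢCᵢ = 0·20 + 20·19 + 34·26 + 49·13 + 55·6 = 0 + 380 + 884 + 637 + 330 = 2231
Σ Rᵢ = 0 + 5 + 11 + 7 + 2 = 25
N̂ = 2231 / 25 ≈ 89.2 → 89

N ≈ 89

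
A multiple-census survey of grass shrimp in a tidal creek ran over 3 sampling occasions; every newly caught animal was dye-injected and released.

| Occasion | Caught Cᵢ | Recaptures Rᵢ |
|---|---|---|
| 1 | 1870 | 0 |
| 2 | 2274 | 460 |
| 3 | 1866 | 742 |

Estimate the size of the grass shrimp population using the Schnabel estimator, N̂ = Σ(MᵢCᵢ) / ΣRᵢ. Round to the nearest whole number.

N ≈ 9257

Marked at large before each occasion: Mᵢ = Σⱼ<ᵢ (Cⱼ − Rⱼ) → M1=0, M2=1870, M3=3684
Σ MᵢCᵢ = 0·1870 + 1870·2274 + 3684·1866 = 0 + 4252380 + 6874344 = 11126724
Σ Rᵢ = 0 + 460 + 742 = 1202
N̂ = 11126724 / 1202 ≈ 9256.8 → 9257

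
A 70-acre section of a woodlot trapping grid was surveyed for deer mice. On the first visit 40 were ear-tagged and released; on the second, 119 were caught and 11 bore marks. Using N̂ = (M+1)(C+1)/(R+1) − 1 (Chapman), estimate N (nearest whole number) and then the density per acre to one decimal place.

density ≈ 5.8 deer mice per acre

N̂ = 41·120/12 − 1 = 4920/12 − 1 = 409
Density = N̂ / area = 409 / 70 ≈ 5.84 → 5.8 per acre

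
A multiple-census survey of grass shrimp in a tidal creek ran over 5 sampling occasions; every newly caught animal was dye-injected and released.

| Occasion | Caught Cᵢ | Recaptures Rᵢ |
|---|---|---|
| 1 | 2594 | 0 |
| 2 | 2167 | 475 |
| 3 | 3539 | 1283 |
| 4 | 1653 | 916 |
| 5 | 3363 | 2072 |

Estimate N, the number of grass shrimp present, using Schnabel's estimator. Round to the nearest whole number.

N ≈ 11,817

Marked at large before each occasion: Mᵢ = Σⱼ<ᵢ (Cⱼ − Rⱼ) → M1=0, M2=2594, M3=4286, M4=6542, M5=7279
Σ MᵢCᵢ = 0·2594 + 2594·2167 + 4286·3539 + 6542·1653 + 7279·3363 = 0 + 5621198 + 15168154 + 10813926 + 24479277 = 56082555
Σ Rᵢ = 0 + 475 + 1283 + 916 + 2072 = 4746
N̂ = 56082555 / 4746 ≈ 11816.8 → 11817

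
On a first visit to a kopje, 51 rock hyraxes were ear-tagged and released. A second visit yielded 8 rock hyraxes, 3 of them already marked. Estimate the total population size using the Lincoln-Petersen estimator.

N = (51 × 8) / 3 = 408 / 3 = 136

N = 136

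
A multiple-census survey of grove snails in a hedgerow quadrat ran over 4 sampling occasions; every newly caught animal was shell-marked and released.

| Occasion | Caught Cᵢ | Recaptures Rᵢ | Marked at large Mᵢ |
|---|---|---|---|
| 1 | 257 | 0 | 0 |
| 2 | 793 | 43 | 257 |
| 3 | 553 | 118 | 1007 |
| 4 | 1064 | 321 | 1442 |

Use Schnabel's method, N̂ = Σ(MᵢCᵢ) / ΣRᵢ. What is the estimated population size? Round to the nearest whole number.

N ≈ 4761

Σ MᵢCᵢ = 0·257 + 257·793 + 1007·553 + 1442·1064 = 0 + 203801 + 556871 + 1534288 = 2294960
Σ Rᵢ = 0 + 43 + 118 + 321 = 482
N̂ = 2294960 / 482 ≈ 4761.3 → 4761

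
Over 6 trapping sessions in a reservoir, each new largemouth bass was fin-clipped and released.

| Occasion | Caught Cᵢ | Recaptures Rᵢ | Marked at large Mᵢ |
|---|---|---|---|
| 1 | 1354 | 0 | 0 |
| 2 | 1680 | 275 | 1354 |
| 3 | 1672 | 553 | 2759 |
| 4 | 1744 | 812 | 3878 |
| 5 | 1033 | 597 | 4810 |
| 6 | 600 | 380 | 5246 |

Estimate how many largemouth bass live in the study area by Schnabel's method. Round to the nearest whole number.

N ≈ 8318

Σ MᵢCᵢ = 0·1354 + 1354·1680 + 2759·1672 + 3878·1744 + 4810·1033 + 5246·600 = 0 + 2274720 + 4613048 + 6763232 + 4968730 + 3147600 = 21767330
Σ Rᵢ = 0 + 275 + 553 + 812 + 597 + 380 = 2617
N̂ = 21767330 / 2617 ≈ 8317.7 → 8318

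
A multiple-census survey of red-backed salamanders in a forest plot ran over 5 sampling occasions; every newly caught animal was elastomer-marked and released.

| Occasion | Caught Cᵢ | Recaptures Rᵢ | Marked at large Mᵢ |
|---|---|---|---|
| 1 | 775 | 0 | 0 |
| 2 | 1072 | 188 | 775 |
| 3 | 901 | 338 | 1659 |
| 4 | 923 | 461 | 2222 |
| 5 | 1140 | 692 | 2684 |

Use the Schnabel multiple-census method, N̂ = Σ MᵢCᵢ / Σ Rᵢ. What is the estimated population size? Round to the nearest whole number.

Σ MᵢCᵢ = 0·775 + 775·1072 + 1659·901 + 2222·923 + 2684·1140 = 0 + 830800 + 1494759 + 2050906 + 3059760 = 7436225
Σ Rᵢ = 0 + 188 + 338 + 461 + 692 = 1679
N̂ = 7436225 / 1679 ≈ 4429.0 → 4429

N ≈ 4429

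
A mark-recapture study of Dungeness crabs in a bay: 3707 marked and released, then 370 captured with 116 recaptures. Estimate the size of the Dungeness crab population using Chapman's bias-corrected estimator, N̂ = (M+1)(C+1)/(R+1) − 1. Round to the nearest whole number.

N ≈ 11,757

N̂ = (3707+1)(370+1)/(116+1) − 1 = 3708·371/117 − 1
= 1375668/117 − 1 ≈ 11757.8 − 1 ≈ 11756.8 → 11757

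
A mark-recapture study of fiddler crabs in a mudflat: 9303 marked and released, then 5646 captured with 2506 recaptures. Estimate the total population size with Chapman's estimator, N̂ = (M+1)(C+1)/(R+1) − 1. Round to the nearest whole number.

N̂ = (9303+1)(5646+1)/(2506+1) − 1 = 9304·5647/2507 − 1
= 52539688/2507 − 1 ≈ 20957.2 − 1 ≈ 20956.2 → 20956

N ≈ 20,956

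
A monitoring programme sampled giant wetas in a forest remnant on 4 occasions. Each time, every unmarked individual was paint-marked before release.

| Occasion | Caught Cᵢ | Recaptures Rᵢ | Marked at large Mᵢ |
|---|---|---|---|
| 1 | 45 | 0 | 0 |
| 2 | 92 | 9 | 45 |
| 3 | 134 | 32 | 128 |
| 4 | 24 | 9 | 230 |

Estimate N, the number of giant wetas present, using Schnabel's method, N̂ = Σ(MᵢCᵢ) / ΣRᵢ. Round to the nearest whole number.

N ≈ 536

Σ MᵢCᵢ = 0·45 + 45·92 + 128·134 + 230·24 = 0 + 4140 + 17152 + 5520 = 26812
Σ Rᵢ = 0 + 9 + 32 + 9 = 50
N̂ = 26812 / 50 ≈ 536.2 → 536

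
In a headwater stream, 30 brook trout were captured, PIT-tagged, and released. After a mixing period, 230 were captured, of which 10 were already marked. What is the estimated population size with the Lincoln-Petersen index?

N = (30 × 230) / 10 = 6900 / 10 = 690

N = 690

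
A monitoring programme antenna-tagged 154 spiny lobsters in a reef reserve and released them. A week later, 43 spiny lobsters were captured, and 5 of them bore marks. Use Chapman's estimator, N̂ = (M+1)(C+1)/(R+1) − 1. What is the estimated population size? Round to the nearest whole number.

N̂ = (154+1)(43+1)/(5+1) − 1 = 155·44/6 − 1
= 6820/6 − 1 ≈ 1136.7 − 1 ≈ 1135.7 → 1136

N ≈ 1136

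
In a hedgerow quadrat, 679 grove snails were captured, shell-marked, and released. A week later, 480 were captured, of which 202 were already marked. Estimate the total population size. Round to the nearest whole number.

N ≈ 1613

Lincoln-Petersen assumes M/N = R/C, so N = M·C / R.
N = (679 × 480) / 202 = 325920 / 202 ≈ 1613.47 → 1613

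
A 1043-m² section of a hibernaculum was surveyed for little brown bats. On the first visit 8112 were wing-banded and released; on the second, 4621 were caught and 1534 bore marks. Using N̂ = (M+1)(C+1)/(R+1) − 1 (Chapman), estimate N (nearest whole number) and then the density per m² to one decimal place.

density ≈ 23.4 little brown bats per m²

N̂ = 8113·4622/1535 − 1 = 37498286/1535 − 1 ≈ 24427.9 → 24428
Density = N̂ / area = 24428 / 1043 ≈ 23.42 → 23.4 per m²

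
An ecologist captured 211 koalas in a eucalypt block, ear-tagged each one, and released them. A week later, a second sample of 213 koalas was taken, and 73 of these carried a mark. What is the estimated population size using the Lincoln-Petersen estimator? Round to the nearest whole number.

N = (211 × 213) / 73 = 44943 / 73 ≈ 615.7 → 616

N ≈ 616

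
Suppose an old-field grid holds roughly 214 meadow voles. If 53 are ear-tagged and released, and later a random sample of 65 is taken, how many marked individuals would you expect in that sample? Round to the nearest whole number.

Expected recaptures E[R] = M·C / N.
E[R] = 53 × 65 / 214 = 3445 / 214 ≈ 16.1 → 16

expected recaptures ≈ 16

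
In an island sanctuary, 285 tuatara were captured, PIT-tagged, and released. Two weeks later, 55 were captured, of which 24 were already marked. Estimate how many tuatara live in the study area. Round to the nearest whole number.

Lincoln-Petersen assumes M/N = R/C, so N = M·C / R.
N = (285 × 55) / 24 = 15675 / 24 ≈ 653.1 → 653

N ≈ 653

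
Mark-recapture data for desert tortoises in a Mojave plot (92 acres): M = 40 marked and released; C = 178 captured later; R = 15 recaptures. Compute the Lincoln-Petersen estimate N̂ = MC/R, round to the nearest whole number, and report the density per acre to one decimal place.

N̂ = 40·178/15 = 7120/15 ≈ 474.7 → 475
Density = N̂ / area = 475 / 92 ≈ 5.16 → 5.2 per acre

density ≈ 5.2 desert tortoises per acre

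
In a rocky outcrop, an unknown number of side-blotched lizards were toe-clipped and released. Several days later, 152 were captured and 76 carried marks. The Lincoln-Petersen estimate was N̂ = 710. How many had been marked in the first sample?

From N = M·C/R: M = N·R / C = 710·76 / 152 = 53960 / 152 = 355.

M = 355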